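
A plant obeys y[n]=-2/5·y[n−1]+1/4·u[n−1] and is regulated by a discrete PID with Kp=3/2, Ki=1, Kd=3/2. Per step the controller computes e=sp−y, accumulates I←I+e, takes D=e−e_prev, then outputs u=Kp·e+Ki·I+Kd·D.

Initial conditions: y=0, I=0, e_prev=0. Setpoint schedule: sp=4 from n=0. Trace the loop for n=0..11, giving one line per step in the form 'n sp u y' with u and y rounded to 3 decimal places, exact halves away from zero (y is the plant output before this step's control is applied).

(exact arithmetic carried between steps; '≈' marks a value shown rounded to 6 d.p. or computed from one; I and e_prev carry over from the previous line; the table rounds u and y to 3 d.p., halves away from zero)
n=0: y=0, sp=4, e=sp−y=4; I=4, D=e−e_prev=4; u=3/2·4+1·4+3/2·4=16; next y=-2/5·0+1/4·16=4
n=1: y=4, sp=4, e=sp−y=0; I=4, D=e−e_prev=-4; u=3/2·0+1·4+3/2·(-4)=-2; next y=-2/5·4+1/4·(-2)=-2.1
n=2: y=-2.1, sp=4, e=sp−y=6.1; I=10.1, D=e−e_prev=6.1; u=3/2·6.1+1·10.1+3/2·6.1=28.4; next y=-2/5·(-2.1)+1/4·28.4=7.94
n=3: y=7.94, sp=4, e=sp−y=-3.94; I=6.16, D=e−e_prev=-10.04; u=3/2·(-3.94)+1·6.16+3/2·(-10.04)=-14.81; next y=-2/5·7.94+1/4·(-14.81)=-6.8785
n=4: y=-6.8785, sp=4, e=sp−y=10.8785; I=17.0385, D=e−e_prev=14.8185; u=3/2·10.8785+1·17.0385+3/2·14.8185=55.584; next y=-2/5·(-6.8785)+1/4·55.584=16.6474
n=5: y=16.6474, sp=4, e=sp−y=-12.6474; I=4.3911, D=e−e_prev=-23.5259; u=3/2·(-12.6474)+1·4.3911+3/2·(-23.5259)=-49.86885; next y=-2/5·16.6474+1/4·(-49.86885)≈-19.126173
n=6: y≈-19.126173, sp=4, e=sp−y≈23.126173; I≈27.517273, D=e−e_prev≈35.773573; u=3/2·23.126173+1·27.517273+3/2·35.773573≈115.86689; next y=-2/5·(-19.126173)+1/4·115.86689≈36.617192
n=7: y≈36.617192, sp=4, e=sp−y≈-32.617192; I≈-5.099919, D=e−e_prev≈-55.743364; u=3/2·(-32.617192)+1·(-5.099919)+3/2·(-55.743364)≈-137.640752; next y=-2/5·36.617192+1/4·(-137.640752)≈-49.057065
n=8: y≈-49.057065, sp=4, e=sp−y≈53.057065; I≈47.957146, D=e−e_prev≈85.674256; u=3/2·53.057065+1·47.957146+3/2·85.674256≈256.054127; next y=-2/5·(-49.057065)+1/4·256.054127≈83.636358
n=9: y≈83.636358, sp=4, e=sp−y≈-79.636358; I≈-31.679212, D=e−e_prev≈-132.693422; u=3/2·(-79.636358)+1·(-31.679212)+3/2·(-132.693422)≈-350.173882; next y=-2/5·83.636358+1/4·(-350.173882)≈-120.998013
n=10: y≈-120.998013, sp=4, e=sp−y≈124.998013; I≈93.318802, D=e−e_prev≈204.634371; u=3/2·124.998013+1·93.318802+3/2·204.634371≈587.767378; next y=-2/5·(-120.998013)+1/4·587.767378≈195.341050
n=11: y≈195.341050, sp=4, e=sp−y≈-191.341050; I≈-98.022248, D=e−e_prev≈-316.339063; u=3/2·(-191.341050)+1·(-98.022248)+3/2·(-316.339063)≈-859.542418; next y=-2/5·195.341050+1/4·(-859.542418)≈-293.022025

0 4 16.000 0.000
1 4 -2.000 4.000
2 4 28.400 -2.100
3 4 -14.810 7.940
4 4 55.584 -6.879
5 4 -49.869 16.647
6 4 115.867 -19.126
7 4 -137.641 36.617
8 4 256.054 -49.057
9 4 -350.174 83.636
10 4 587.767 -120.998
11 4 -859.542 195.341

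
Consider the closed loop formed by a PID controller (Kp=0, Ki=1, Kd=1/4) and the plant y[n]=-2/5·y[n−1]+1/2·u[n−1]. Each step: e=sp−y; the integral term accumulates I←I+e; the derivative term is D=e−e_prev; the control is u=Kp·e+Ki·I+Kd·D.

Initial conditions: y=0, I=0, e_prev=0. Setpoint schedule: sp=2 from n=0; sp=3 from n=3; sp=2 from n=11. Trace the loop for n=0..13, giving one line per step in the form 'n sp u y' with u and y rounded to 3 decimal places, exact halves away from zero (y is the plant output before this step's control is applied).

0 2 2.500 0.000
1 2 2.438 1.250
2 2 4.164 0.719
3 3 5.218 1.795
4 3 6.322 1.891
5 3 6.813 2.404
6 3 7.486 2.445
7 3 7.651 2.765
8 3 8.023 2.719
9 3 8.037 2.924
10 3 8.258 2.849
11 2 6.965 2.989
12 2 7.139 2.287
13 2 6.216 2.655

(exact arithmetic carried between steps; '≈' marks a value shown rounded to 6 d.p. or computed from one; I and e_prev carry over from the previous line; the table rounds u and y to 3 d.p., halves away from zero)
n=0: y=0, sp=2, e=sp−y=2; I=2, D=e−e_prev=2; u=0·2+1·2+1/4·2=2.5; next y=-2/5·0+1/2·2.5=1.25
n=1: y=1.25, sp=2, e=sp−y=0.75; I=2.75, D=e−e_prev=-1.25; u=0·0.75+1·2.75+1/4·(-1.25)=2.4375; next y=-2/5·1.25+1/2·2.4375=0.71875
n=2: y=0.71875, sp=2, e=sp−y=1.28125; I=4.03125, D=e−e_prev=0.53125; u=0·1.28125+1·4.03125+1/4·0.53125≈4.164063; next y=-2/5·0.71875+1/2·4.164063≈1.794531
n=3: y≈1.794531, sp=3, e=sp−y≈1.205469; I≈5.236719, D=e−e_prev≈-0.075781; u=0·1.205469+1·5.236719+1/4·(-0.075781)≈5.217773; next y=-2/5·1.794531+1/2·5.217773≈1.891074
n=4: y≈1.891074, sp=3, e=sp−y≈1.108926; I≈6.345645, D=e−e_prev≈-0.096543; u=0·1.108926+1·6.345645+1/4·(-0.096543)≈6.321509; next y=-2/5·1.891074+1/2·6.321509≈2.404325
n=5: y≈2.404325, sp=3, e=sp−y≈0.595675; I≈6.941320, D=e−e_prev≈-0.513250; u=0·0.595675+1·6.941320+1/4·(-0.513250)≈6.813007; next y=-2/5·2.404325+1/2·6.813007≈2.444774
n=6: y≈2.444774, sp=3, e=sp−y≈0.555226; I≈7.496546, D=e−e_prev≈-0.040449; u=0·0.555226+1·7.496546+1/4·(-0.040449)≈7.486434; next y=-2/5·2.444774+1/2·7.486434≈2.765307
n=7: y≈2.765307, sp=3, e=sp−y≈0.234693; I≈7.731239, D=e−e_prev≈-0.320534; u=0·0.234693+1·7.731239+1/4·(-0.320534)≈7.651105; next y=-2/5·2.765307+1/2·7.651105≈2.719430
n=8: y≈2.719430, sp=3, e=sp−y≈0.280570; I≈8.011809, D=e−e_prev≈0.045878; u=0·0.280570+1·8.011809+1/4·0.045878≈8.023278; next y=-2/5·2.719430+1/2·8.023278≈2.923867
n=9: y≈2.923867, sp=3, e=sp−y≈0.076133; I≈8.087942, D=e−e_prev≈-0.204438; u=0·0.076133+1·8.087942+1/4·(-0.204438)≈8.036832; next y=-2/5·2.923867+1/2·8.036832≈2.848869
n=10: y≈2.848869, sp=3, e=sp−y≈0.151131; I≈8.239072, D=e−e_prev≈0.074998; u=0·0.151131+1·8.239072+1/4·0.074998≈8.257822; next y=-2/5·2.848869+1/2·8.257822≈2.989363
n=11: y≈2.989363, sp=2, e=sp−y≈-0.989363; I≈7.249709, D=e−e_prev≈-1.140494; u=0·(-0.989363)+1·7.249709+1/4·(-1.140494)≈6.964586; next y=-2/5·2.989363+1/2·6.964586≈2.286547
n=12: y≈2.286547, sp=2, e=sp−y≈-0.286547; I≈6.963162, D=e−e_prev≈0.702816; u=0·(-0.286547)+1·6.963162+1/4·0.702816≈7.138866; next y=-2/5·2.286547+1/2·7.138866≈2.654814
n=13: y≈2.654814, sp=2, e=sp−y≈-0.654814; I≈6.308348, D=e−e_prev≈-0.368266; u=0·(-0.654814)+1·6.308348+1/4·(-0.368266)≈6.216281; next y=-2/5·2.654814+1/2·6.216281≈2.046215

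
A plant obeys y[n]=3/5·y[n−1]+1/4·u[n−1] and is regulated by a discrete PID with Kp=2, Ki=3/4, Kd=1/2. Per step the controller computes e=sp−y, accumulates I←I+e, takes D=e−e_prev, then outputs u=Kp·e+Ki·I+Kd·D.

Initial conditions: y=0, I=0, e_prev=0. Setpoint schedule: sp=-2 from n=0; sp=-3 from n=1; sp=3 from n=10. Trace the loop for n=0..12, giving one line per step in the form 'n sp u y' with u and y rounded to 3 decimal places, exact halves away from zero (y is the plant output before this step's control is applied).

(exact arithmetic carried between steps; '≈' marks a value shown rounded to 6 d.p. or computed from one; I and e_prev carry over from the previous line; the table rounds u and y to 3 d.p., halves away from zero)
n=0: y=0, sp=-2, e=sp−y=-2; I=-2, D=e−e_prev=-2; u=2·(-2)+3/4·(-2)+1/2·(-2)=-6.5; next y=3/5·0+1/4·(-6.5)=-1.625
n=1: y=-1.625, sp=-3, e=sp−y=-1.375; I=-3.375, D=e−e_prev=0.625; u=2·(-1.375)+3/4·(-3.375)+1/2·0.625=-4.96875; next y=3/5·(-1.625)+1/4·(-4.96875)≈-2.217188
n=2: y≈-2.217188, sp=-3, e=sp−y≈-0.782813; I≈-4.157813, D=e−e_prev≈0.592188; u=2·(-0.782813)+3/4·(-4.157813)+1/2·0.592188≈-4.387891; next y=3/5·(-2.217188)+1/4·(-4.387891)≈-2.427285
n=3: y≈-2.427285, sp=-3, e=sp−y≈-0.572715; I≈-4.730527, D=e−e_prev≈0.210098; u=2·(-0.572715)+3/4·(-4.730527)+1/2·0.210098≈-4.588276; next y=3/5·(-2.427285)+1/4·(-4.588276)≈-2.603440
n=4: y≈-2.603440, sp=-3, e=sp−y≈-0.396560; I≈-5.127087, D=e−e_prev≈0.176155; u=2·(-0.396560)+3/4·(-5.127087)+1/2·0.176155≈-4.550357; next y=3/5·(-2.603440)+1/4·(-4.550357)≈-2.699653
n=5: y≈-2.699653, sp=-3, e=sp−y≈-0.300347; I≈-5.427434, D=e−e_prev≈0.096213; u=2·(-0.300347)+3/4·(-5.427434)+1/2·0.096213≈-4.623162; next y=3/5·(-2.699653)+1/4·(-4.623162)≈-2.775583
n=6: y≈-2.775583, sp=-3, e=sp−y≈-0.224417; I≈-5.651851, D=e−e_prev≈0.075929; u=2·(-0.224417)+3/4·(-5.651851)+1/2·0.075929≈-4.649759; next y=3/5·(-2.775583)+1/4·(-4.649759)≈-2.827789
n=7: y≈-2.827789, sp=-3, e=sp−y≈-0.172211; I≈-5.824062, D=e−e_prev≈0.052207; u=2·(-0.172211)+3/4·(-5.824062)+1/2·0.052207≈-4.686365; next y=3/5·(-2.827789)+1/4·(-4.686365)≈-2.868265
n=8: y≈-2.868265, sp=-3, e=sp−y≈-0.131735; I≈-5.955797, D=e−e_prev≈0.040475; u=2·(-0.131735)+3/4·(-5.955797)+1/2·0.040475≈-4.710081; next y=3/5·(-2.868265)+1/4·(-4.710081)≈-2.898479
n=9: y≈-2.898479, sp=-3, e=sp−y≈-0.101521; I≈-6.057318, D=e−e_prev≈0.030214; u=2·(-0.101521)+3/4·(-6.057318)+1/2·0.030214≈-4.730923; next y=3/5·(-2.898479)+1/4·(-4.730923)≈-2.921818
n=10: y≈-2.921818, sp=3, e=sp−y≈5.921818; I≈-0.135500, D=e−e_prev≈6.023339; u=2·5.921818+3/4·(-0.135500)+1/2·6.023339≈14.753681; next y=3/5·(-2.921818)+1/4·14.753681≈1.935329
n=11: y≈1.935329, sp=3, e=sp−y≈1.064671; I≈0.929171, D=e−e_prev≈-4.857148; u=2·1.064671+3/4·0.929171+1/2·(-4.857148)≈0.397646; next y=3/5·1.935329+1/4·0.397646≈1.260609
n=12: y≈1.260609, sp=3, e=sp−y≈1.739391; I≈2.668562, D=e−e_prev≈0.674720; u=2·1.739391+3/4·2.668562+1/2·0.674720≈5.817563; next y=3/5·1.260609+1/4·5.817563≈2.210756

0 -2 -6.500 0.000
1 -3 -4.969 -1.625
2 -3 -4.388 -2.217
3 -3 -4.588 -2.427
4 -3 -4.550 -2.603
5 -3 -4.623 -2.700
6 -3 -4.650 -2.776
7 -3 -4.686 -2.828
8 -3 -4.710 -2.868
9 -3 -4.731 -2.898
10 3 14.754 -2.922
11 3 0.398 1.935
12 3 5.818 1.261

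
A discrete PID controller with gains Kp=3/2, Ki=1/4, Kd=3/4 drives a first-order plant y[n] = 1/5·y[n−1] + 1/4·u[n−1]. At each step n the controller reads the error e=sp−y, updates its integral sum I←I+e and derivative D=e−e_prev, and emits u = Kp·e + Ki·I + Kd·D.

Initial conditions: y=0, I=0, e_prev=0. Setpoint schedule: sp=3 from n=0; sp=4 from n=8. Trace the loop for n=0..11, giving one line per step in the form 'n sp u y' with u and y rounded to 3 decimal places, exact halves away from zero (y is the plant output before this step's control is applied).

(exact arithmetic carried between steps; '≈' marks a value shown rounded to 6 d.p. or computed from one; I and e_prev carry over from the previous line; the table rounds u and y to 3 d.p., halves away from zero)
n=0: y=0, sp=3, e=sp−y=3; I=3, D=e−e_prev=3; u=3/2·3+1/4·3+3/4·3=7.5; next y=1/5·0+1/4·7.5=1.875
n=1: y=1.875, sp=3, e=sp−y=1.125; I=4.125, D=e−e_prev=-1.875; u=3/2·1.125+1/4·4.125+3/4·(-1.875)=1.3125; next y=1/5·1.875+1/4·1.3125=0.703125
n=2: y=0.703125, sp=3, e=sp−y=2.296875; I=6.421875, D=e−e_prev=1.171875; u=3/2·2.296875+1/4·6.421875+3/4·1.171875≈5.929688; next y=1/5·0.703125+1/4·5.929688≈1.623047
n=3: y≈1.623047, sp=3, e=sp−y≈1.376953; I≈7.798828, D=e−e_prev≈-0.919922; u=3/2·1.376953+1/4·7.798828+3/4·(-0.919922)≈3.325195; next y=1/5·1.623047+1/4·3.325195≈1.155908
n=4: y≈1.155908, sp=3, e=sp−y≈1.844092; I≈9.642920, D=e−e_prev≈0.467139; u=3/2·1.844092+1/4·9.642920+3/4·0.467139≈5.527222; next y=1/5·1.155908+1/4·5.527222≈1.612987
n=5: y≈1.612987, sp=3, e=sp−y≈1.387013; I≈11.029933, D=e−e_prev≈-0.457079; u=3/2·1.387013+1/4·11.029933+3/4·(-0.457079)≈4.495193; next y=1/5·1.612987+1/4·4.495193≈1.446396
n=6: y≈1.446396, sp=3, e=sp−y≈1.553604; I≈12.583537, D=e−e_prev≈0.166591; u=3/2·1.553604+1/4·12.583537+3/4·0.166591≈5.601234; next y=1/5·1.446396+1/4·5.601234≈1.689588
n=7: y≈1.689588, sp=3, e=sp−y≈1.310412; I≈13.893949, D=e−e_prev≈-0.243192; u=3/2·1.310412+1/4·13.893949+3/4·(-0.243192)≈5.256712; next y=1/5·1.689588+1/4·5.256712≈1.652096
n=8: y≈1.652096, sp=4, e=sp−y≈2.347904; I≈16.241854, D=e−e_prev≈1.037492; u=3/2·2.347904+1/4·16.241854+3/4·1.037492≈8.360439; next y=1/5·1.652096+1/4·8.360439≈2.420529
n=9: y≈2.420529, sp=4, e=sp−y≈1.579471; I≈17.821325, D=e−e_prev≈-0.768433; u=3/2·1.579471+1/4·17.821325+3/4·(-0.768433)≈6.248213; next y=1/5·2.420529+1/4·6.248213≈2.046159
n=10: y≈2.046159, sp=4, e=sp−y≈1.953841; I≈19.775166, D=e−e_prev≈0.374370; u=3/2·1.953841+1/4·19.775166+3/4·0.374370≈8.155330; next y=1/5·2.046159+1/4·8.155330≈2.448064
n=11: y≈2.448064, sp=4, e=sp−y≈1.551936; I≈21.327102, D=e−e_prev≈-0.401905; u=3/2·1.551936+1/4·21.327102+3/4·(-0.401905)≈7.358250; next y=1/5·2.448064+1/4·7.358250≈2.329175

0 3 7.500 0.000
1 3 1.313 1.875
2 3 5.930 0.703
3 3 3.325 1.623
4 3 5.527 1.156
5 3 4.495 1.613
6 3 5.601 1.446
7 3 5.257 1.690
8 4 8.360 1.652
9 4 6.248 2.421
10 4 8.155 2.046
11 4 7.358 2.448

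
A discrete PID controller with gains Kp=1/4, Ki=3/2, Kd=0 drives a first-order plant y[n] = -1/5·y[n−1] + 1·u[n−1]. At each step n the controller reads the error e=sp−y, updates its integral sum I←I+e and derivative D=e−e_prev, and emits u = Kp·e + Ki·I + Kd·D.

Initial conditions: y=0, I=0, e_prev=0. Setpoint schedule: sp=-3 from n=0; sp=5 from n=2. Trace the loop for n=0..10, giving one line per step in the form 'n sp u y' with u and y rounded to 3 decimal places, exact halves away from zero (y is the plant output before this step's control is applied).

(exact arithmetic carried between steps; '≈' marks a value shown rounded to 6 d.p. or computed from one; I and e_prev carry over from the previous line; the table rounds u and y to 3 d.p., halves away from zero)
n=0: y=0, sp=-3, e=sp−y=-3; I=-3, D=e−e_prev=-3; u=1/4·(-3)+3/2·(-3)+0·(-3)=-5.25; next y=-1/5·0+1·(-5.25)=-5.25
n=1: y=-5.25, sp=-3, e=sp−y=2.25; I=-0.75, D=e−e_prev=5.25; u=1/4·2.25+3/2·(-0.75)+0·5.25=-0.5625; next y=-1/5·(-5.25)+1·(-0.5625)=0.4875
n=2: y=0.4875, sp=5, e=sp−y=4.5125; I=3.7625, D=e−e_prev=2.2625; u=1/4·4.5125+3/2·3.7625+0·2.2625=6.771875; next y=-1/5·0.4875+1·6.771875=6.674375
n=3: y=6.674375, sp=5, e=sp−y=-1.674375; I=2.088125, D=e−e_prev=-6.186875; u=1/4·(-1.674375)+3/2·2.088125+0·(-6.186875)≈2.713594; next y=-1/5·6.674375+1·2.713594≈1.378719
n=4: y≈1.378719, sp=5, e=sp−y≈3.621281; I≈5.709406, D=e−e_prev≈5.295656; u=1/4·3.621281+3/2·5.709406+0·5.295656≈9.469430; next y=-1/5·1.378719+1·9.469430≈9.193686
n=5: y≈9.193686, sp=5, e=sp−y≈-4.193686; I≈1.515720, D=e−e_prev≈-7.814967; u=1/4·(-4.193686)+3/2·1.515720+0·(-7.814967)≈1.225159; next y=-1/5·9.193686+1·1.225159≈-0.613578
n=6: y≈-0.613578, sp=5, e=sp−y≈5.613578; I≈7.129299, D=e−e_prev≈9.807264; u=1/4·5.613578+3/2·7.129299+0·9.807264≈12.097342; next y=-1/5·(-0.613578)+1·12.097342≈12.220058
n=7: y≈12.220058, sp=5, e=sp−y≈-7.220058; I≈-0.090759, D=e−e_prev≈-12.833636; u=1/4·(-7.220058)+3/2·(-0.090759)+0·(-12.833636)≈-1.941154; next y=-1/5·12.220058+1·(-1.941154)≈-4.385165
n=8: y≈-4.385165, sp=5, e=sp−y≈9.385165; I≈9.294406, D=e−e_prev≈16.605223; u=1/4·9.385165+3/2·9.294406+0·16.605223≈16.287900; next y=-1/5·(-4.385165)+1·16.287900≈17.164933
n=9: y≈17.164933, sp=5, e=sp−y≈-12.164933; I≈-2.870527, D=e−e_prev≈-21.550098; u=1/4·(-12.164933)+3/2·(-2.870527)+0·(-21.550098)≈-7.347024; next y=-1/5·17.164933+1·(-7.347024)≈-10.780011
n=10: y≈-10.780011, sp=5, e=sp−y≈15.780011; I≈12.909484, D=e−e_prev≈27.944944; u=1/4·15.780011+3/2·12.909484+0·27.944944≈23.309228; next y=-1/5·(-10.780011)+1·23.309228≈25.465230

0 -3 -5.250 0.000
1 -3 -0.563 -5.250
2 5 6.772 0.488
3 5 2.714 6.674
4 5 9.469 1.379
5 5 1.225 9.194
6 5 12.097 -0.614
7 5 -1.941 12.220
8 5 16.288 -4.385
9 5 -7.347 17.165
10 5 23.309 -10.780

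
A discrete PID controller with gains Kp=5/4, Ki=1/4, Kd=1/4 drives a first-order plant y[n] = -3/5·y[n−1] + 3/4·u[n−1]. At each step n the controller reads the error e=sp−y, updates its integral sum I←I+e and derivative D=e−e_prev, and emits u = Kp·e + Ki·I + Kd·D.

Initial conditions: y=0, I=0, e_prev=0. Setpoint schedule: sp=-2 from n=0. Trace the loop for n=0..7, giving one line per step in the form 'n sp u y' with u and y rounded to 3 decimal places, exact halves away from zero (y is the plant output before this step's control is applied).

0 -2 -3.500 0.000
1 -2 1.094 -2.625
2 -2 -8.192 2.395
3 -2 9.423 -7.581
4 -2 -25.270 11.616
5 -2 41.817 -25.922
6 -2 -89.054 46.916
7 -2 165.175 -94.940

(exact arithmetic carried between steps; '≈' marks a value shown rounded to 6 d.p. or computed from one; I and e_prev carry over from the previous line; the table rounds u and y to 3 d.p., halves away from zero)
n=0: y=0, sp=-2, e=sp−y=-2; I=-2, D=e−e_prev=-2; u=5/4·(-2)+1/4·(-2)+1/4·(-2)=-3.5; next y=-3/5·0+3/4·(-3.5)=-2.625
n=1: y=-2.625, sp=-2, e=sp−y=0.625; I=-1.375, D=e−e_prev=2.625; u=5/4·0.625+1/4·(-1.375)+1/4·2.625=1.09375; next y=-3/5·(-2.625)+3/4·1.09375≈2.395313
n=2: y≈2.395313, sp=-2, e=sp−y≈-4.395313; I≈-5.770313, D=e−e_prev≈-5.020313; u=5/4·(-4.395313)+1/4·(-5.770313)+1/4·(-5.020313)≈-8.191797; next y=-3/5·2.395313+3/4·(-8.191797)≈-7.581035
n=3: y≈-7.581035, sp=-2, e=sp−y≈5.581035; I≈-0.189277, D=e−e_prev≈9.976348; u=5/4·5.581035+1/4·(-0.189277)+1/4·9.976348≈9.423062; next y=-3/5·(-7.581035)+3/4·9.423062≈11.615917
n=4: y≈11.615917, sp=-2, e=sp−y≈-13.615917; I≈-13.805195, D=e−e_prev≈-19.196952; u=5/4·(-13.615917)+1/4·(-13.805195)+1/4·(-19.196952)≈-25.270433; next y=-3/5·11.615917+3/4·(-25.270433)≈-25.922375
n=5: y≈-25.922375, sp=-2, e=sp−y≈23.922375; I≈10.117181, D=e−e_prev≈37.538293; u=5/4·23.922375+1/4·10.117181+1/4·37.538293≈41.816837; next y=-3/5·(-25.922375)+3/4·41.816837≈46.916053
n=6: y≈46.916053, sp=-2, e=sp−y≈-48.916053; I≈-38.798873, D=e−e_prev≈-72.838429; u=5/4·(-48.916053)+1/4·(-38.798873)+1/4·(-72.838429)≈-89.054392; next y=-3/5·46.916053+3/4·(-89.054392)≈-94.940426
n=7: y≈-94.940426, sp=-2, e=sp−y≈92.940426; I≈54.141553, D=e−e_prev≈141.856479; u=5/4·92.940426+1/4·54.141553+1/4·141.856479≈165.175040; next y=-3/5·(-94.940426)+3/4·165.175040≈180.845536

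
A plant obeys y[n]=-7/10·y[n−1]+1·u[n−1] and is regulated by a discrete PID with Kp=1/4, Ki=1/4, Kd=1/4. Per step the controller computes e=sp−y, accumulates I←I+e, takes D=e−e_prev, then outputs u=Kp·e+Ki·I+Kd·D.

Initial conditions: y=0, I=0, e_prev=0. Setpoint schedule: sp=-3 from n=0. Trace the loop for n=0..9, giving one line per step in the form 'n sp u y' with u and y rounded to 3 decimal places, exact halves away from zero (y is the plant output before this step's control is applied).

(exact arithmetic carried between steps; '≈' marks a value shown rounded to 6 d.p. or computed from one; I and e_prev carry over from the previous line; the table rounds u and y to 3 d.p., halves away from zero)
n=0: y=0, sp=-3, e=sp−y=-3; I=-3, D=e−e_prev=-3; u=1/4·(-3)+1/4·(-3)+1/4·(-3)=-2.25; next y=-7/10·0+1·(-2.25)=-2.25
n=1: y=-2.25, sp=-3, e=sp−y=-0.75; I=-3.75, D=e−e_prev=2.25; u=1/4·(-0.75)+1/4·(-3.75)+1/4·2.25=-0.5625; next y=-7/10·(-2.25)+1·(-0.5625)=1.0125
n=2: y=1.0125, sp=-3, e=sp−y=-4.0125; I=-7.7625, D=e−e_prev=-3.2625; u=1/4·(-4.0125)+1/4·(-7.7625)+1/4·(-3.2625)=-3.759375; next y=-7/10·1.0125+1·(-3.759375)=-4.468125
n=3: y=-4.468125, sp=-3, e=sp−y=1.468125; I=-6.294375, D=e−e_prev=5.480625; u=1/4·1.468125+1/4·(-6.294375)+1/4·5.480625≈0.163594; next y=-7/10·(-4.468125)+1·0.163594≈3.291281
n=4: y≈3.291281, sp=-3, e=sp−y≈-6.291281; I≈-12.585656, D=e−e_prev≈-7.759406; u=1/4·(-6.291281)+1/4·(-12.585656)+1/4·(-7.759406)≈-6.659086; next y=-7/10·3.291281+1·(-6.659086)≈-8.962983
n=5: y≈-8.962983, sp=-3, e=sp−y≈5.962983; I≈-6.622673, D=e−e_prev≈12.254264; u=1/4·5.962983+1/4·(-6.622673)+1/4·12.254264≈2.898643; next y=-7/10·(-8.962983)+1·2.898643≈9.172731
n=6: y≈9.172731, sp=-3, e=sp−y≈-12.172731; I≈-18.795405, D=e−e_prev≈-18.135714; u=1/4·(-12.172731)+1/4·(-18.795405)+1/4·(-18.135714)≈-12.275963; next y=-7/10·9.172731+1·(-12.275963)≈-18.696874
n=7: y≈-18.696874, sp=-3, e=sp−y≈15.696874; I≈-3.098530, D=e−e_prev≈27.869606; u=1/4·15.696874+1/4·(-3.098530)+1/4·27.869606≈10.116988; next y=-7/10·(-18.696874)+1·10.116988≈23.204800
n=8: y≈23.204800, sp=-3, e=sp−y≈-26.204800; I≈-29.303330, D=e−e_prev≈-41.901674; u=1/4·(-26.204800)+1/4·(-29.303330)+1/4·(-41.901674)≈-24.352451; next y=-7/10·23.204800+1·(-24.352451)≈-40.595811
n=9: y≈-40.595811, sp=-3, e=sp−y≈37.595811; I≈8.292481, D=e−e_prev≈63.800610; u=1/4·37.595811+1/4·8.292481+1/4·63.800610≈27.422225; next y=-7/10·(-40.595811)+1·27.422225≈55.839293

0 -3 -2.250 0.000
1 -3 -0.563 -2.250
2 -3 -3.759 1.013
3 -3 0.164 -4.468
4 -3 -6.659 3.291
5 -3 2.899 -8.963
6 -3 -12.276 9.173
7 -3 10.117 -18.697
8 -3 -24.352 23.205
9 -3 27.422 -40.596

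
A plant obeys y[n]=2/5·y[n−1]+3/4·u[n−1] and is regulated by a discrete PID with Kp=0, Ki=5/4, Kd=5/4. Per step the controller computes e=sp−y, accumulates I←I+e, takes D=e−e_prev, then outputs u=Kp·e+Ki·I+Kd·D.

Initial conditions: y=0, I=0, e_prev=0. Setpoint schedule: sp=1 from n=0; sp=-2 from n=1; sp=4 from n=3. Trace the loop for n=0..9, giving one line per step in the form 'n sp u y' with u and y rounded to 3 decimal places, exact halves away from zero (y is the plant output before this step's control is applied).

0 1 2.500 0.000
1 -2 -9.688 1.875
2 -2 12.539 -6.516
3 4 -10.589 6.798
4 4 25.107 -5.222
5 4 -33.300 16.741
6 4 65.777 -18.278
7 4 -100.899 42.021
8 4 179.167 -58.866
9 4 -292.596 110.829

(exact arithmetic carried between steps; '≈' marks a value shown rounded to 6 d.p. or computed from one; I and e_prev carry over from the previous line; the table rounds u and y to 3 d.p., halves away from zero)
n=0: y=0, sp=1, e=sp−y=1; I=1, D=e−e_prev=1; u=0·1+5/4·1+5/4·1=2.5; next y=2/5·0+3/4·2.5=1.875
n=1: y=1.875, sp=-2, e=sp−y=-3.875; I=-2.875, D=e−e_prev=-4.875; u=0·(-3.875)+5/4·(-2.875)+5/4·(-4.875)=-9.6875; next y=2/5·1.875+3/4·(-9.6875)=-6.515625
n=2: y=-6.515625, sp=-2, e=sp−y=4.515625; I=1.640625, D=e−e_prev=8.390625; u=0·4.515625+5/4·1.640625+5/4·8.390625≈12.539063; next y=2/5·(-6.515625)+3/4·12.539063≈6.798047
n=3: y≈6.798047, sp=4, e=sp−y≈-2.798047; I≈-1.157422, D=e−e_prev≈-7.313672; u=0·(-2.798047)+5/4·(-1.157422)+5/4·(-7.313672)≈-10.588867; next y=2/5·6.798047+3/4·(-10.588867)≈-5.222432
n=4: y≈-5.222432, sp=4, e=sp−y≈9.222432; I≈8.065010, D=e−e_prev≈12.020479; u=0·9.222432+5/4·8.065010+5/4·12.020479≈25.106860; next y=2/5·(-5.222432)+3/4·25.106860≈16.741173
n=5: y≈16.741173, sp=4, e=sp−y≈-12.741173; I≈-4.676163, D=e−e_prev≈-21.963604; u=0·(-12.741173)+5/4·(-4.676163)+5/4·(-21.963604)≈-33.299709; next y=2/5·16.741173+3/4·(-33.299709)≈-18.278313
n=6: y≈-18.278313, sp=4, e=sp−y≈22.278313; I≈17.602150, D=e−e_prev≈35.019485; u=0·22.278313+5/4·17.602150+5/4·35.019485≈65.777044; next y=2/5·(-18.278313)+3/4·65.777044≈42.021458
n=7: y≈42.021458, sp=4, e=sp−y≈-38.021458; I≈-20.419308, D=e−e_prev≈-60.299770; u=0·(-38.021458)+5/4·(-20.419308)+5/4·(-60.299770)≈-100.898848; next y=2/5·42.021458+3/4·(-100.898848)≈-58.865553
n=8: y≈-58.865553, sp=4, e=sp−y≈62.865553; I≈42.446245, D=e−e_prev≈100.887011; u=0·62.865553+5/4·42.446245+5/4·100.887011≈179.166569; next y=2/5·(-58.865553)+3/4·179.166569≈110.828706
n=9: y≈110.828706, sp=4, e=sp−y≈-106.828706; I≈-64.382461, D=e−e_prev≈-169.694259; u=0·(-106.828706)+5/4·(-64.382461)+5/4·(-169.694259)≈-292.595900; next y=2/5·110.828706+3/4·(-292.595900)≈-175.115442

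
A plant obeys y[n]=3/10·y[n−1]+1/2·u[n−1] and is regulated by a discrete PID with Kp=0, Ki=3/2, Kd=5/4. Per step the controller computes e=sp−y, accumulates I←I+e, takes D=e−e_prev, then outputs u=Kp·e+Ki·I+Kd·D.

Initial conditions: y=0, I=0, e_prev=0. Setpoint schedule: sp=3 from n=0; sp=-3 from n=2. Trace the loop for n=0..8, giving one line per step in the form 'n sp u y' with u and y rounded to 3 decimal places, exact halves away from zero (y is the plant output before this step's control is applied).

0 3 8.250 0.000
1 3 -2.344 4.125
2 -3 -4.212 0.066
3 -3 -0.467 -2.086
4 -3 -7.901 -0.859
5 -3 -0.369 -4.208
6 -3 -10.337 -1.447
7 -3 2.213 -5.602
8 -3 -12.905 -0.574

(exact arithmetic carried between steps; '≈' marks a value shown rounded to 6 d.p. or computed from one; I and e_prev carry over from the previous line; the table rounds u and y to 3 d.p., halves away from zero)
n=0: y=0, sp=3, e=sp−y=3; I=3, D=e−e_prev=3; u=0·3+3/2·3+5/4·3=8.25; next y=3/10·0+1/2·8.25=4.125
n=1: y=4.125, sp=3, e=sp−y=-1.125; I=1.875, D=e−e_prev=-4.125; u=0·(-1.125)+3/2·1.875+5/4·(-4.125)=-2.34375; next y=3/10·4.125+1/2·(-2.34375)=0.065625
n=2: y=0.065625, sp=-3, e=sp−y=-3.065625; I=-1.190625, D=e−e_prev=-1.940625; u=0·(-3.065625)+3/2·(-1.190625)+5/4·(-1.940625)≈-4.211719; next y=3/10·0.065625+1/2·(-4.211719)≈-2.086172
n=3: y≈-2.086172, sp=-3, e=sp−y≈-0.913828; I≈-2.104453, D=e−e_prev≈2.151797; u=0·(-0.913828)+3/2·(-2.104453)+5/4·2.151797≈-0.466934; next y=3/10·(-2.086172)+1/2·(-0.466934)≈-0.859318
n=4: y≈-0.859318, sp=-3, e=sp−y≈-2.140682; I≈-4.245135, D=e−e_prev≈-1.226854; u=0·(-2.140682)+3/2·(-4.245135)+5/4·(-1.226854)≈-7.901269; next y=3/10·(-0.859318)+1/2·(-7.901269)≈-4.208430
n=5: y≈-4.208430, sp=-3, e=sp−y≈1.208430; I≈-3.036705, D=e−e_prev≈3.349112; u=0·1.208430+3/2·(-3.036705)+5/4·3.349112≈-0.368668; next y=3/10·(-4.208430)+1/2·(-0.368668)≈-1.446863
n=6: y≈-1.446863, sp=-3, e=sp−y≈-1.553137; I≈-4.589842, D=e−e_prev≈-2.761567; u=0·(-1.553137)+3/2·(-4.589842)+5/4·(-2.761567)≈-10.336722; next y=3/10·(-1.446863)+1/2·(-10.336722)≈-5.602420
n=7: y≈-5.602420, sp=-3, e=sp−y≈2.602420; I≈-1.987422, D=e−e_prev≈4.155557; u=0·2.602420+3/2·(-1.987422)+5/4·4.155557≈2.213313; next y=3/10·(-5.602420)+1/2·2.213313≈-0.574069
n=8: y≈-0.574069, sp=-3, e=sp−y≈-2.425931; I≈-4.413353, D=e−e_prev≈-5.028350; u=0·(-2.425931)+3/2·(-4.413353)+5/4·(-5.028350)≈-12.905467; next y=3/10·(-0.574069)+1/2·(-12.905467)≈-6.624954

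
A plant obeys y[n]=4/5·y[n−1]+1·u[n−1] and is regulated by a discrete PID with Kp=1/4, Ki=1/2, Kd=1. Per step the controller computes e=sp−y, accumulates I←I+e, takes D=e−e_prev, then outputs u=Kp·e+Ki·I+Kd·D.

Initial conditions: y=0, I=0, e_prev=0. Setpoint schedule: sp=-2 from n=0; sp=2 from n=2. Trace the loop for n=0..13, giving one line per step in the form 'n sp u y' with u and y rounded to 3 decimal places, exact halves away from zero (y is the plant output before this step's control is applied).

(exact arithmetic carried between steps; '≈' marks a value shown rounded to 6 d.p. or computed from one; I and e_prev carry over from the previous line; the table rounds u and y to 3 d.p., halves away from zero)
n=0: y=0, sp=-2, e=sp−y=-2; I=-2, D=e−e_prev=-2; u=1/4·(-2)+1/2·(-2)+1·(-2)=-3.5; next y=4/5·0+1·(-3.5)=-3.5
n=1: y=-3.5, sp=-2, e=sp−y=1.5; I=-0.5, D=e−e_prev=3.5; u=1/4·1.5+1/2·(-0.5)+1·3.5=3.625; next y=4/5·(-3.5)+1·3.625=0.825
n=2: y=0.825, sp=2, e=sp−y=1.175; I=0.675, D=e−e_prev=-0.325; u=1/4·1.175+1/2·0.675+1·(-0.325)=0.30625; next y=4/5·0.825+1·0.30625=0.96625
n=3: y=0.96625, sp=2, e=sp−y=1.03375; I=1.70875, D=e−e_prev=-0.14125; u=1/4·1.03375+1/2·1.70875+1·(-0.14125)≈0.971563; next y=4/5·0.96625+1·0.971563≈1.744563
n=4: y≈1.744563, sp=2, e=sp−y≈0.255438; I≈1.964188, D=e−e_prev≈-0.778313; u=1/4·0.255438+1/2·1.964188+1·(-0.778313)≈0.267641; next y=4/5·1.744563+1·0.267641≈1.663291
n=5: y≈1.663291, sp=2, e=sp−y≈0.336709; I≈2.300897, D=e−e_prev≈0.081272; u=1/4·0.336709+1/2·2.300897+1·0.081272≈1.315898; next y=4/5·1.663291+1·1.315898≈2.646530
n=6: y≈2.646530, sp=2, e=sp−y≈-0.646530; I≈1.654367, D=e−e_prev≈-0.983240; u=1/4·(-0.646530)+1/2·1.654367+1·(-0.983240)≈-0.317689; next y=4/5·2.646530+1·(-0.317689)≈1.799535
n=7: y≈1.799535, sp=2, e=sp−y≈0.200465; I≈1.854831, D=e−e_prev≈0.846995; u=1/4·0.200465+1/2·1.854831+1·0.846995≈1.824527; next y=4/5·1.799535+1·1.824527≈3.264155
n=8: y≈3.264155, sp=2, e=sp−y≈-1.264155; I≈0.590676, D=e−e_prev≈-1.464619; u=1/4·(-1.264155)+1/2·0.590676+1·(-1.464619)≈-1.485320; next y=4/5·3.264155+1·(-1.485320)≈1.126004
n=9: y≈1.126004, sp=2, e=sp−y≈0.873996; I≈1.464672, D=e−e_prev≈2.138151; u=1/4·0.873996+1/2·1.464672+1·2.138151≈3.088986; next y=4/5·1.126004+1·3.088986≈3.989789
n=10: y≈3.989789, sp=2, e=sp−y≈-1.989789; I≈-0.525117, D=e−e_prev≈-2.863785; u=1/4·(-1.989789)+1/2·(-0.525117)+1·(-2.863785)≈-3.623791; next y=4/5·3.989789+1·(-3.623791)≈-0.431960
n=11: y≈-0.431960, sp=2, e=sp−y≈2.431960; I≈1.906843, D=e−e_prev≈4.421749; u=1/4·2.431960+1/2·1.906843+1·4.421749≈5.983160; next y=4/5·(-0.431960)+1·5.983160≈5.637593
n=12: y≈5.637593, sp=2, e=sp−y≈-3.637593; I≈-1.730750, D=e−e_prev≈-6.069552; u=1/4·(-3.637593)+1/2·(-1.730750)+1·(-6.069552)≈-7.844325; next y=4/5·5.637593+1·(-7.844325)≈-3.334251
n=13: y≈-3.334251, sp=2, e=sp−y≈5.334251; I≈3.603501, D=e−e_prev≈8.971844; u=1/4·5.334251+1/2·3.603501+1·8.971844≈12.107157; next y=4/5·(-3.334251)+1·12.107157≈9.439756

0 -2 -3.500 0.000
1 -2 3.625 -3.500
2 2 0.306 0.825
3 2 0.972 0.966
4 2 0.268 1.745
5 2 1.316 1.663
6 2 -0.318 2.647
7 2 1.825 1.800
8 2 -1.485 3.264
9 2 3.089 1.126
10 2 -3.624 3.990
11 2 5.983 -0.432
12 2 -7.844 5.638
13 2 12.107 -3.334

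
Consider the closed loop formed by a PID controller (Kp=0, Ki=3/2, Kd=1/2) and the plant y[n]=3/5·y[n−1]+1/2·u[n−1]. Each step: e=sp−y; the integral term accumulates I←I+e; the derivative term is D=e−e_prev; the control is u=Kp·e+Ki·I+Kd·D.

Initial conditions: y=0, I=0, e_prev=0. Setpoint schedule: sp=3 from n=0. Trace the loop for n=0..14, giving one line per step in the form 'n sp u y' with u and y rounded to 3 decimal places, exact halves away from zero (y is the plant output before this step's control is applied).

0 3 6.000 0.000
1 3 3.000 3.000
2 3 3.900 3.300
3 3 2.340 3.930
4 3 2.064 3.528
5 3 1.829 3.149
6 3 2.106 2.804
7 3 2.365 2.736
8 3 2.551 2.824
9 3 2.568 2.970
10 3 2.494 3.066
11 3 2.402 3.086
12 3 2.350 3.053
13 3 2.346 3.007
14 3 2.372 2.977

(exact arithmetic carried between steps; '≈' marks a value shown rounded to 6 d.p. or computed from one; I and e_prev carry over from the previous line; the table rounds u and y to 3 d.p., halves away from zero)
n=0: y=0, sp=3, e=sp−y=3; I=3, D=e−e_prev=3; u=0·3+3/2·3+1/2·3=6; next y=3/5·0+1/2·6=3
n=1: y=3, sp=3, e=sp−y=0; I=3, D=e−e_prev=-3; u=0·0+3/2·3+1/2·(-3)=3; next y=3/5·3+1/2·3=3.3
n=2: y=3.3, sp=3, e=sp−y=-0.3; I=2.7, D=e−e_prev=-0.3; u=0·(-0.3)+3/2·2.7+1/2·(-0.3)=3.9; next y=3/5·3.3+1/2·3.9=3.93
n=3: y=3.93, sp=3, e=sp−y=-0.93; I=1.77, D=e−e_prev=-0.63; u=0·(-0.93)+3/2·1.77+1/2·(-0.63)=2.34; next y=3/5·3.93+1/2·2.34=3.528
n=4: y=3.528, sp=3, e=sp−y=-0.528; I=1.242, D=e−e_prev=0.402; u=0·(-0.528)+3/2·1.242+1/2·0.402=2.064; next y=3/5·3.528+1/2·2.064=3.1488
n=5: y=3.1488, sp=3, e=sp−y=-0.1488; I=1.0932, D=e−e_prev=0.3792; u=0·(-0.1488)+3/2·1.0932+1/2·0.3792=1.8294; next y=3/5·3.1488+1/2·1.8294=2.80398
n=6: y=2.80398, sp=3, e=sp−y=0.19602; I=1.28922, D=e−e_prev=0.34482; u=0·0.19602+3/2·1.28922+1/2·0.34482=2.10624; next y=3/5·2.80398+1/2·2.10624=2.735508
n=7: y=2.735508, sp=3, e=sp−y=0.264492; I=1.553712, D=e−e_prev=0.068472; u=0·0.264492+3/2·1.553712+1/2·0.068472=2.364804; next y=3/5·2.735508+1/2·2.364804≈2.823707
n=8: y≈2.823707, sp=3, e=sp−y≈0.176293; I≈1.730005, D=e−e_prev≈-0.088199; u=0·0.176293+3/2·1.730005+1/2·(-0.088199)≈2.550908; next y=3/5·2.823707+1/2·2.550908≈2.969678
n=9: y≈2.969678, sp=3, e=sp−y≈0.030322; I≈1.760327, D=e−e_prev≈-0.145971; u=0·0.030322+3/2·1.760327+1/2·(-0.145971)≈2.567505; next y=3/5·2.969678+1/2·2.567505≈3.065559
n=10: y≈3.065559, sp=3, e=sp−y≈-0.065559; I≈1.694768, D=e−e_prev≈-0.095881; u=0·(-0.065559)+3/2·1.694768+1/2·(-0.095881)≈2.494211; next y=3/5·3.065559+1/2·2.494211≈3.086441
n=11: y≈3.086441, sp=3, e=sp−y≈-0.086441; I≈1.608327, D=e−e_prev≈-0.020882; u=0·(-0.086441)+3/2·1.608327+1/2·(-0.020882)≈2.402049; next y=3/5·3.086441+1/2·2.402049≈3.052889
n=12: y≈3.052889, sp=3, e=sp−y≈-0.052889; I≈1.555437, D=e−e_prev≈0.033552; u=0·(-0.052889)+3/2·1.555437+1/2·0.033552≈2.349932; next y=3/5·3.052889+1/2·2.349932≈3.006700
n=13: y≈3.006700, sp=3, e=sp−y≈-0.006700; I≈1.548738, D=e−e_prev≈0.046190; u=0·(-0.006700)+3/2·1.548738+1/2·0.046190≈2.346202; next y=3/5·3.006700+1/2·2.346202≈2.977121
n=14: y≈2.977121, sp=3, e=sp−y≈0.022879; I≈1.571617, D=e−e_prev≈0.029579; u=0·0.022879+3/2·1.571617+1/2·0.029579≈2.372216; next y=3/5·2.977121+1/2·2.372216≈2.972380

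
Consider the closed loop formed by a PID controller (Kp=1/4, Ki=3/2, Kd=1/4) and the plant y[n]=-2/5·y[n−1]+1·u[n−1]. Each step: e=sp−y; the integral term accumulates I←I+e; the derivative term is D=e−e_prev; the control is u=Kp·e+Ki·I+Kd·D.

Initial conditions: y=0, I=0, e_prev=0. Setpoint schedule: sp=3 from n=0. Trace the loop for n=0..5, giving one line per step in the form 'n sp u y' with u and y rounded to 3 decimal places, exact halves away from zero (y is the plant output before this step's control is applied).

0 3 6.000 0.000
1 3 -2.250 6.000
2 3 16.050 -4.650
3 3 -20.258 17.910
4 3 53.681 -27.422
5 3 -96.161 64.649

(exact arithmetic carried between steps; '≈' marks a value shown rounded to 6 d.p. or computed from one; I and e_prev carry over from the previous line; the table rounds u and y to 3 d.p., halves away from zero)
n=0: y=0, sp=3, e=sp−y=3; I=3, D=e−e_prev=3; u=1/4·3+3/2·3+1/4·3=6; next y=-2/5·0+1·6=6
n=1: y=6, sp=3, e=sp−y=-3; I=0, D=e−e_prev=-6; u=1/4·(-3)+3/2·0+1/4·(-6)=-2.25; next y=-2/5·6+1·(-2.25)=-4.65
n=2: y=-4.65, sp=3, e=sp−y=7.65; I=7.65, D=e−e_prev=10.65; u=1/4·7.65+3/2·7.65+1/4·10.65=16.05; next y=-2/5·(-4.65)+1·16.05=17.91
n=3: y=17.91, sp=3, e=sp−y=-14.91; I=-7.26, D=e−e_prev=-22.56; u=1/4·(-14.91)+3/2·(-7.26)+1/4·(-22.56)=-20.2575; next y=-2/5·17.91+1·(-20.2575)=-27.4215
n=4: y=-27.4215, sp=3, e=sp−y=30.4215; I=23.1615, D=e−e_prev=45.3315; u=1/4·30.4215+3/2·23.1615+1/4·45.3315=53.6805; next y=-2/5·(-27.4215)+1·53.6805=64.6491
n=5: y=64.6491, sp=3, e=sp−y=-61.6491; I=-38.4876, D=e−e_prev=-92.0706; u=1/4·(-61.6491)+3/2·(-38.4876)+1/4·(-92.0706)=-96.161325; next y=-2/5·64.6491+1·(-96.161325)=-122.020965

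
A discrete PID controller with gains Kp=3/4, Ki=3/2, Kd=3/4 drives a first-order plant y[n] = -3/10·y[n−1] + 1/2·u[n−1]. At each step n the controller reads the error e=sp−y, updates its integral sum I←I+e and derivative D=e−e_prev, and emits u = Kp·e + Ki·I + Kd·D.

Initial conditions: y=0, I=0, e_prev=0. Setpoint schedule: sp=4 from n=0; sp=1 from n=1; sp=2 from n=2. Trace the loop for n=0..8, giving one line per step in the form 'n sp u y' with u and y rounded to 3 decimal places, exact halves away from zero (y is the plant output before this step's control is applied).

0 4 12.000 0.000
1 1 -12.000 6.000
2 2 31.650 -7.800
3 2 -42.645 18.165
4 2 87.392 -26.772
5 2 -138.652 51.728
6 2 255.347 -84.844
7 2 -430.728 153.127
8 2 764.347 -261.302

(exact arithmetic carried between steps; '≈' marks a value shown rounded to 6 d.p. or computed from one; I and e_prev carry over from the previous line; the table rounds u and y to 3 d.p., halves away from zero)
n=0: y=0, sp=4, e=sp−y=4; I=4, D=e−e_prev=4; u=3/4·4+3/2·4+3/4·4=12; next y=-3/10·0+1/2·12=6
n=1: y=6, sp=1, e=sp−y=-5; I=-1, D=e−e_prev=-9; u=3/4·(-5)+3/2·(-1)+3/4·(-9)=-12; next y=-3/10·6+1/2·(-12)=-7.8
n=2: y=-7.8, sp=2, e=sp−y=9.8; I=8.8, D=e−e_prev=14.8; u=3/4·9.8+3/2·8.8+3/4·14.8=31.65; next y=-3/10·(-7.8)+1/2·31.65=18.165
n=3: y=18.165, sp=2, e=sp−y=-16.165; I=-7.365, D=e−e_prev=-25.965; u=3/4·(-16.165)+3/2·(-7.365)+3/4·(-25.965)=-42.645; next y=-3/10·18.165+1/2·(-42.645)=-26.772
n=4: y=-26.772, sp=2, e=sp−y=28.772; I=21.407, D=e−e_prev=44.937; u=3/4·28.772+3/2·21.407+3/4·44.937=87.39225; next y=-3/10·(-26.772)+1/2·87.39225=51.727725
n=5: y=51.727725, sp=2, e=sp−y=-49.727725; I=-28.320725, D=e−e_prev=-78.499725; u=3/4·(-49.727725)+3/2·(-28.320725)+3/4·(-78.499725)=-138.651675; next y=-3/10·51.727725+1/2·(-138.651675)=-84.844155
n=6: y=-84.844155, sp=2, e=sp−y=86.844155; I=58.52343, D=e−e_prev=136.57188; u=3/4·86.844155+3/2·58.52343+3/4·136.57188≈255.347171; next y=-3/10·(-84.844155)+1/2·255.347171≈153.126832
n=7: y≈153.126832, sp=2, e=sp−y≈-151.126832; I≈-92.603402, D=e−e_prev≈-237.970987; u=3/4·(-151.126832)+3/2·(-92.603402)+3/4·(-237.970987)≈-430.728468; next y=-3/10·153.126832+1/2·(-430.728468)≈-261.302283
n=8: y≈-261.302283, sp=2, e=sp−y≈263.302283; I≈170.698881, D=e−e_prev≈414.429116; u=3/4·263.302283+3/2·170.698881+3/4·414.429116≈764.346871; next y=-3/10·(-261.302283)+1/2·764.346871≈460.564121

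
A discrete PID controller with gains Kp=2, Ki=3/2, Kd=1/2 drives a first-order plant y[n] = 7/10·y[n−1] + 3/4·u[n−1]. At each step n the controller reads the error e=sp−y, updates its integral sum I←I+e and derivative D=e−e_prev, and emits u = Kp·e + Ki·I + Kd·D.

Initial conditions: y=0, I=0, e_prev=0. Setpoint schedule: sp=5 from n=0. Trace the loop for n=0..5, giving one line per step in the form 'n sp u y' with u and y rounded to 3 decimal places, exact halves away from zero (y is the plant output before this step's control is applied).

0 5 20.000 0.000
1 5 -35.000 15.000
2 5 80.500 -15.750
3 5 -164.150 49.350
4 5 353.545 -88.568
5 5 -741.979 203.162

(exact arithmetic carried between steps; '≈' marks a value shown rounded to 6 d.p. or computed from one; I and e_prev carry over from the previous line; the table rounds u and y to 3 d.p., halves away from zero)
n=0: y=0, sp=5, e=sp−y=5; I=5, D=e−e_prev=5; u=2·5+3/2·5+1/2·5=20; next y=7/10·0+3/4·20=15
n=1: y=15, sp=5, e=sp−y=-10; I=-5, D=e−e_prev=-15; u=2·(-10)+3/2·(-5)+1/2·(-15)=-35; next y=7/10·15+3/4·(-35)=-15.75
n=2: y=-15.75, sp=5, e=sp−y=20.75; I=15.75, D=e−e_prev=30.75; u=2·20.75+3/2·15.75+1/2·30.75=80.5; next y=7/10·(-15.75)+3/4·80.5=49.35
n=3: y=49.35, sp=5, e=sp−y=-44.35; I=-28.6, D=e−e_prev=-65.1; u=2·(-44.35)+3/2·(-28.6)+1/2·(-65.1)=-164.15; next y=7/10·49.35+3/4·(-164.15)=-88.5675
n=4: y=-88.5675, sp=5, e=sp−y=93.5675; I=64.9675, D=e−e_prev=137.9175; u=2·93.5675+3/2·64.9675+1/2·137.9175=353.545; next y=7/10·(-88.5675)+3/4·353.545=203.1615
n=5: y=203.1615, sp=5, e=sp−y=-198.1615; I=-133.194, D=e−e_prev=-291.729; u=2·(-198.1615)+3/2·(-133.194)+1/2·(-291.729)=-741.9785; next y=7/10·203.1615+3/4·(-741.9785)=-414.270825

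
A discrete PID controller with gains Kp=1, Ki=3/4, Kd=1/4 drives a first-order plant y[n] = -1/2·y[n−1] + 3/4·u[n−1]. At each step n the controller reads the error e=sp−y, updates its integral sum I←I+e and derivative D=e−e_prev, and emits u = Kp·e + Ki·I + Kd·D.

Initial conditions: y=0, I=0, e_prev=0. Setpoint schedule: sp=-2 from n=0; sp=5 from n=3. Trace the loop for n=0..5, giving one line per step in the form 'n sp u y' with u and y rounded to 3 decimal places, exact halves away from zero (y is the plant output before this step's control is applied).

(exact arithmetic carried between steps; '≈' marks a value shown rounded to 6 d.p. or computed from one; I and e_prev carry over from the previous line; the table rounds u and y to 3 d.p., halves away from zero)
n=0: y=0, sp=-2, e=sp−y=-2; I=-2, D=e−e_prev=-2; u=1·(-2)+3/4·(-2)+1/4·(-2)=-4; next y=-1/2·0+3/4·(-4)=-3
n=1: y=-3, sp=-2, e=sp−y=1; I=-1, D=e−e_prev=3; u=1·1+3/4·(-1)+1/4·3=1; next y=-1/2·(-3)+3/4·1=2.25
n=2: y=2.25, sp=-2, e=sp−y=-4.25; I=-5.25, D=e−e_prev=-5.25; u=1·(-4.25)+3/4·(-5.25)+1/4·(-5.25)=-9.5; next y=-1/2·2.25+3/4·(-9.5)=-8.25
n=3: y=-8.25, sp=5, e=sp−y=13.25; I=8, D=e−e_prev=17.5; u=1·13.25+3/4·8+1/4·17.5=23.625; next y=-1/2·(-8.25)+3/4·23.625=21.84375
n=4: y=21.84375, sp=5, e=sp−y=-16.84375; I=-8.84375, D=e−e_prev=-30.09375; u=1·(-16.84375)+3/4·(-8.84375)+1/4·(-30.09375)=-31; next y=-1/2·21.84375+3/4·(-31)=-34.171875
n=5: y=-34.171875, sp=5, e=sp−y=39.171875; I=30.328125, D=e−e_prev=56.015625; u=1·39.171875+3/4·30.328125+1/4·56.015625=75.921875; next y=-1/2·(-34.171875)+3/4·75.921875≈74.027344

0 -2 -4.000 0.000
1 -2 1.000 -3.000
2 -2 -9.500 2.250
3 5 23.625 -8.250
4 5 -31.000 21.844
5 5 75.922 -34.172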